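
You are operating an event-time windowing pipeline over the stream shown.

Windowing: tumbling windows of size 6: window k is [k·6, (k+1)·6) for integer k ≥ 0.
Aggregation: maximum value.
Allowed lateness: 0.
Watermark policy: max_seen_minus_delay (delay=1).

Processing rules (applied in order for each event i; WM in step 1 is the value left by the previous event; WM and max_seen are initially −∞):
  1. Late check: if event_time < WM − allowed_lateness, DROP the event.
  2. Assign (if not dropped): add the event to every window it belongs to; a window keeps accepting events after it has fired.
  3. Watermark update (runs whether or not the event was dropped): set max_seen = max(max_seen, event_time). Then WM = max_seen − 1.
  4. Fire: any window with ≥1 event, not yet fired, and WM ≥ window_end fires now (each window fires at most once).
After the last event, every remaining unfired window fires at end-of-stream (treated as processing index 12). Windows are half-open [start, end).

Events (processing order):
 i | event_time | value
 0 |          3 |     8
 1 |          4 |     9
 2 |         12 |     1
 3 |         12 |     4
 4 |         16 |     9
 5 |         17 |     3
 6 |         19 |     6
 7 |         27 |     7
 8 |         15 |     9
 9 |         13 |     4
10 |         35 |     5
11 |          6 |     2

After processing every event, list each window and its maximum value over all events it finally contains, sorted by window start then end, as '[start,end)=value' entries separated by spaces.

i=0 t=3 v=8: → [0,6); WM=2
i=1 t=4 v=9: → [0,6); WM=3
i=2 t=12 v=1: → [12,18); WM=11; [0,6) fires=9
i=3 t=12 v=4: → [12,18); WM=11
i=4 t=16 v=9: → [12,18); WM=15
i=5 t=17 v=3: → [12,18); WM=16
i=6 t=19 v=6: → [18,24); WM=18; [12,18) fires=9
i=7 t=27 v=7: → [24,30); WM=26; [18,24) fires=6
i=8 t=15 v=9: DROP (t<26-0); WM=26
i=9 t=13 v=4: DROP (t<26-0); WM=26
i=10 t=35 v=5: → [30,36); WM=34; [24,30) fires=7
i=11 t=6 v=2: DROP (t<34-0); WM=34

[0,6)=9 [12,18)=9 [18,24)=6 [24,30)=7 [30,36)=5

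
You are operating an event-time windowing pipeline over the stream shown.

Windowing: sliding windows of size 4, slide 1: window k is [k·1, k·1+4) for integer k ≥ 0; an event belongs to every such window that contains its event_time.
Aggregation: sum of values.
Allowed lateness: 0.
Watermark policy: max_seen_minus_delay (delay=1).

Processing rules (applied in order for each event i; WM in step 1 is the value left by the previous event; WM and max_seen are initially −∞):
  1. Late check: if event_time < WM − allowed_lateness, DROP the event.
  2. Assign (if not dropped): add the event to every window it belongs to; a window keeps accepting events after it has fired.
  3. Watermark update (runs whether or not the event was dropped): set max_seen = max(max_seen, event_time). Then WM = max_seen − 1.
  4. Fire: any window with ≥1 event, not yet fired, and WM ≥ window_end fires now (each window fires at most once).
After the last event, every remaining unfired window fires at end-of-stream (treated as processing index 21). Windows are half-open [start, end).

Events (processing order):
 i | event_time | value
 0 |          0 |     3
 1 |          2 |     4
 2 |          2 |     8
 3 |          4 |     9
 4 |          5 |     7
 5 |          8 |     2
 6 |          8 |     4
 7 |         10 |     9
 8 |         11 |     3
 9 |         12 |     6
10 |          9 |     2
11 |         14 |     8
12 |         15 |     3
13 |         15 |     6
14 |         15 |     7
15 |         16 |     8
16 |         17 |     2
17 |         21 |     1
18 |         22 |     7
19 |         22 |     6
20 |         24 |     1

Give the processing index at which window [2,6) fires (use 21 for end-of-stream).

i=0 t=0 v=3: → [0,4); WM=-1
i=1 t=2 v=4: → [2,6),[1,5),[0,4); WM=1
i=2 t=2 v=8: → [2,6),[1,5),[0,4); WM=1
i=3 t=4 v=9: → [4,8),[3,7),[2,6),[1,5); WM=3
i=4 t=5 v=7: → [5,9),[4,8),[3,7),[2,6); WM=4; [0,4) fires=15
i=5 t=8 v=2: → [8,12),[7,11),[6,10),[5,9); WM=7; [1,5) fires=21 [2,6) fires=28 [3,7) fires=16
i=6 t=8 v=4: → [8,12),[7,11),[6,10),[5,9); WM=7
i=7 t=10 v=9: → [10,14),[9,13),[8,12),[7,11); WM=9; [4,8) fires=16 [5,9) fires=13
i=8 t=11 v=3: → [11,15),[10,14),[9,13),[8,12); WM=10; [6,10) fires=6
i=9 t=12 v=6: → [12,16),[11,15),[10,14),[9,13); WM=11; [7,11) fires=15
i=10 t=9 v=2: DROP (t<11-0); WM=11
i=11 t=14 v=8: → [14,18),[13,17),[12,16),[11,15); WM=13; [8,12) fires=18 [9,13) fires=18
i=12 t=15 v=3: → [15,19),[14,18),[13,17),[12,16); WM=14; [10,14) fires=18
i=13 t=15 v=6: → [15,19),[14,18),[13,17),[12,16); WM=14
i=14 t=15 v=7: → [15,19),[14,18),[13,17),[12,16); WM=14
i=15 t=16 v=8: → [16,20),[15,19),[14,18),[13,17); WM=15; [11,15) fires=17
i=16 t=17 v=2: → [17,21),[16,20),[15,19),[14,18); WM=16; [12,16) fires=30
i=17 t=21 v=1: → [21,25),[20,24),[19,23),[18,22); WM=20; [13,17) fires=32 [14,18) fires=34 [15,19) fires=26 [16,20) fires=10
i=18 t=22 v=7: → [22,26),[21,25),[20,24),[19,23); WM=21; [17,21) fires=2
i=19 t=22 v=6: → [22,26),[21,25),[20,24),[19,23); WM=21
i=20 t=24 v=1: → [24,28),[23,27),[22,26),[21,25); WM=23; [18,22) fires=1 [19,23) fires=14

5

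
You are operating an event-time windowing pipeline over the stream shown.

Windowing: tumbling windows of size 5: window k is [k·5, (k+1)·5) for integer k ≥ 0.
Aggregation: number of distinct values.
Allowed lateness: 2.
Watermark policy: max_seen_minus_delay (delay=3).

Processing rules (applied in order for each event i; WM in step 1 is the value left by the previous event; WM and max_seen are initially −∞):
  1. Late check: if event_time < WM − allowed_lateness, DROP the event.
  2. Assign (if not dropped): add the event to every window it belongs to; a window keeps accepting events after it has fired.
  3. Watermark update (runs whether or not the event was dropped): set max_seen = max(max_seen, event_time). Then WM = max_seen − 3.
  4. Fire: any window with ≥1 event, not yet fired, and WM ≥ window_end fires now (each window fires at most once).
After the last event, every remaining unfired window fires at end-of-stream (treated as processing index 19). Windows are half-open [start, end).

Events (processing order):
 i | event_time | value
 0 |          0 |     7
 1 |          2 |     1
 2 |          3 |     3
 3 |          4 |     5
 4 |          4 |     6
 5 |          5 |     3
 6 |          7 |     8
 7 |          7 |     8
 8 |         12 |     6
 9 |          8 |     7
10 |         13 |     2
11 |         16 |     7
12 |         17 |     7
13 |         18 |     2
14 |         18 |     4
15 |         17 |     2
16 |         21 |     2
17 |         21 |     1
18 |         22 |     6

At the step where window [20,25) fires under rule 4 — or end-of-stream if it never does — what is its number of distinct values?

i=0 t=0 v=7: → [0,5); WM=-3
i=1 t=2 v=1: → [0,5); WM=-1
i=2 t=3 v=3: → [0,5); WM=0
i=3 t=4 v=5: → [0,5); WM=1
i=4 t=4 v=6: → [0,5); WM=1
i=5 t=5 v=3: → [5,10); WM=2
i=6 t=7 v=8: → [5,10); WM=4
i=7 t=7 v=8: → [5,10); WM=4
i=8 t=12 v=6: → [10,15); WM=9; [0,5) fires=5
i=9 t=8 v=7: → [5,10); WM=9
i=10 t=13 v=2: → [10,15); WM=10; [5,10) fires=3
i=11 t=16 v=7: → [15,20); WM=13
i=12 t=17 v=7: → [15,20); WM=14
i=13 t=18 v=2: → [15,20); WM=15; [10,15) fires=2
i=14 t=18 v=4: → [15,20); WM=15
i=15 t=17 v=2: → [15,20); WM=15
i=16 t=21 v=2: → [20,25); WM=18
i=17 t=21 v=1: → [20,25); WM=18
i=18 t=22 v=6: → [20,25); WM=19

3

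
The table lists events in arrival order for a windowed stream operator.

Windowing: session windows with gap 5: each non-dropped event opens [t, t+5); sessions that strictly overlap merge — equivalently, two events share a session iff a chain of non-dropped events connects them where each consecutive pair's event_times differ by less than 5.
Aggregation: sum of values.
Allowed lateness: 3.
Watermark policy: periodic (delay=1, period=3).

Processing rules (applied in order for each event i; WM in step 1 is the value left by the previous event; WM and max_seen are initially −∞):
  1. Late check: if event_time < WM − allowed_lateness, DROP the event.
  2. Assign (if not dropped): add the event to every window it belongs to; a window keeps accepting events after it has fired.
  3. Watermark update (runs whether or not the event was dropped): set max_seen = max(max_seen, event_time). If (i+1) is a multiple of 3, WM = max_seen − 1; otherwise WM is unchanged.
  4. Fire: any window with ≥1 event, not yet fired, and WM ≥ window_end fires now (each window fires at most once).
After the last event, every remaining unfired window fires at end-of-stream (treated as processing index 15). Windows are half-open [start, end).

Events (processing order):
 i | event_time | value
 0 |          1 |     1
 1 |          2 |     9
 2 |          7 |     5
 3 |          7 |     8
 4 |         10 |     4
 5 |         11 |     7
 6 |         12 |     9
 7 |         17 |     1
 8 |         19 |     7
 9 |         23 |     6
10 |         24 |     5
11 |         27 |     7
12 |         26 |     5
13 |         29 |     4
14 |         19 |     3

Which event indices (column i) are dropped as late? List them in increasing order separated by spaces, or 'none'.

i=0 t=1 v=1: → [1,6); WM=−∞
i=1 t=2 v=9: → [1,7); WM=−∞
i=2 t=7 v=5: → [7,12); WM=6
i=3 t=7 v=8: → [7,12); WM=6
i=4 t=10 v=4: → [7,15); WM=6
i=5 t=11 v=7: → [7,16); WM=10
i=6 t=12 v=9: → [7,17); WM=10
i=7 t=17 v=1: → [17,22); WM=10
i=8 t=19 v=7: → [17,24); WM=18
i=9 t=23 v=6: → [17,28); WM=18
i=10 t=24 v=5: → [17,29); WM=18
i=11 t=27 v=7: → [17,32); WM=26
i=12 t=26 v=5: → [17,32); WM=26
i=13 t=29 v=4: → [17,34); WM=26
i=14 t=19 v=3: DROP (t<26-3); WM=28

14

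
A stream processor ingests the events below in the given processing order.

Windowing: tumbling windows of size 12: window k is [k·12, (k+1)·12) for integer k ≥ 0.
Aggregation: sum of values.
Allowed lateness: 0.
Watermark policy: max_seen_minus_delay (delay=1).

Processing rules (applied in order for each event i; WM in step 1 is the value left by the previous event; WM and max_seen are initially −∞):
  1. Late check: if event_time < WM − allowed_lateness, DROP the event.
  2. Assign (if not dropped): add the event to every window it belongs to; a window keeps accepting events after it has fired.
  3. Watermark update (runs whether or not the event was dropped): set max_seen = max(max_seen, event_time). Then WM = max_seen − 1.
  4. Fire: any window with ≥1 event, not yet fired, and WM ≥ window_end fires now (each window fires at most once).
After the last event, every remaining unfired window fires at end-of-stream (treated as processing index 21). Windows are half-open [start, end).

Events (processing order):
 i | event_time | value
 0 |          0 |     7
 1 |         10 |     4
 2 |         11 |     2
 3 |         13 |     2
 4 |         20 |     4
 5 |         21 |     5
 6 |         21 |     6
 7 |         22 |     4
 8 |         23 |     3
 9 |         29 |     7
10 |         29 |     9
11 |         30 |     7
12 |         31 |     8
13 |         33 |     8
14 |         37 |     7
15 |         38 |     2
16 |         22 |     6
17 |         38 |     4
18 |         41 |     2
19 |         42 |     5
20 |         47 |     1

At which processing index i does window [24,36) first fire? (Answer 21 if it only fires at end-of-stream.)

i=0 t=0 v=7: → [0,12); WM=-1
i=1 t=10 v=4: → [0,12); WM=9
i=2 t=11 v=2: → [0,12); WM=10
i=3 t=13 v=2: → [12,24); WM=12; [0,12) fires=13
i=4 t=20 v=4: → [12,24); WM=19
i=5 t=21 v=5: → [12,24); WM=20
i=6 t=21 v=6: → [12,24); WM=20
i=7 t=22 v=4: → [12,24); WM=21
i=8 t=23 v=3: → [12,24); WM=22
i=9 t=29 v=7: → [24,36); WM=28; [12,24) fires=24
i=10 t=29 v=9: → [24,36); WM=28
i=11 t=30 v=7: → [24,36); WM=29
i=12 t=31 v=8: → [24,36); WM=30
i=13 t=33 v=8: → [24,36); WM=32
i=14 t=37 v=7: → [36,48); WM=36; [24,36) fires=39
i=15 t=38 v=2: → [36,48); WM=37
i=16 t=22 v=6: DROP (t<37-0); WM=37
i=17 t=38 v=4: → [36,48); WM=37
i=18 t=41 v=2: → [36,48); WM=40
i=19 t=42 v=5: → [36,48); WM=41
i=20 t=47 v=1: → [36,48); WM=46

14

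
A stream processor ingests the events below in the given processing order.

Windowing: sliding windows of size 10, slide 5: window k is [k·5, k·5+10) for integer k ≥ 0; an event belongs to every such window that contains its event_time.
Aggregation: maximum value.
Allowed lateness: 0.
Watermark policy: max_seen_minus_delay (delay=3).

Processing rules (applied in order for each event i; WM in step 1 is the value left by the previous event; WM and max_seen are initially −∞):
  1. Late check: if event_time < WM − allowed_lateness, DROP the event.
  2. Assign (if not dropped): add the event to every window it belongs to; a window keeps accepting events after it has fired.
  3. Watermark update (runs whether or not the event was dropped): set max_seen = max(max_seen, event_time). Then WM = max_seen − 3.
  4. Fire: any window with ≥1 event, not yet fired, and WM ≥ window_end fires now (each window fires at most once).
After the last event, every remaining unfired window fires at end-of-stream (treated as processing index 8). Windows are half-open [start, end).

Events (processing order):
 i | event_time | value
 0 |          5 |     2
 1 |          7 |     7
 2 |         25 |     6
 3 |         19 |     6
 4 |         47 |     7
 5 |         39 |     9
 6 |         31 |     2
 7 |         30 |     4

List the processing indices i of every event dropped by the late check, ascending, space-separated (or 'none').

i=0 t=5 v=2: → [5,15),[0,10); WM=2
i=1 t=7 v=7: → [5,15),[0,10); WM=4
i=2 t=25 v=6: → [25,35),[20,30); WM=22; [0,10) fires=7 [5,15) fires=7
i=3 t=19 v=6: DROP (t<22-0); WM=22
i=4 t=47 v=7: → [45,55),[40,50); WM=44; [20,30) fires=6 [25,35) fires=6
i=5 t=39 v=9: DROP (t<44-0); WM=44
i=6 t=31 v=2: DROP (t<44-0); WM=44
i=7 t=30 v=4: DROP (t<44-0); WM=44

3 5 6 7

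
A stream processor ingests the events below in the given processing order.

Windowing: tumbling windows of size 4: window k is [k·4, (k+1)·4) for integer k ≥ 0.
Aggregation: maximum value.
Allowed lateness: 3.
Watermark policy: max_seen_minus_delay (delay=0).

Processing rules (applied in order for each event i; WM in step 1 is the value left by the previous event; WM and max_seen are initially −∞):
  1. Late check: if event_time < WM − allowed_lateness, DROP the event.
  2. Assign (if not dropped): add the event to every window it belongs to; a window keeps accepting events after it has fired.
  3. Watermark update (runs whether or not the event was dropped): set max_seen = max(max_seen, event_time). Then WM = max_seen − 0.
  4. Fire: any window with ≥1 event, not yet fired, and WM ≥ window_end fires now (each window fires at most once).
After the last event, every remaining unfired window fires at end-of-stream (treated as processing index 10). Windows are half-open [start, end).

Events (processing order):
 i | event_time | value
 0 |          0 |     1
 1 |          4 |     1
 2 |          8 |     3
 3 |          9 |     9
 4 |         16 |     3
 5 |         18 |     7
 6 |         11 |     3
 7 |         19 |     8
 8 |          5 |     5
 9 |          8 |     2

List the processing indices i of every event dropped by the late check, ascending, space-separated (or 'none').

6 8 9

i=0 t=0 v=1: → [0,4); WM=0
i=1 t=4 v=1: → [4,8); WM=4; [0,4) fires=1
i=2 t=8 v=3: → [8,12); WM=8; [4,8) fires=1
i=3 t=9 v=9: → [8,12); WM=9
i=4 t=16 v=3: → [16,20); WM=16; [8,12) fires=9
i=5 t=18 v=7: → [16,20); WM=18
i=6 t=11 v=3: DROP (t<18-3); WM=18
i=7 t=19 v=8: → [16,20); WM=19
i=8 t=5 v=5: DROP (t<19-3); WM=19
i=9 t=8 v=2: DROP (t<19-3); WM=19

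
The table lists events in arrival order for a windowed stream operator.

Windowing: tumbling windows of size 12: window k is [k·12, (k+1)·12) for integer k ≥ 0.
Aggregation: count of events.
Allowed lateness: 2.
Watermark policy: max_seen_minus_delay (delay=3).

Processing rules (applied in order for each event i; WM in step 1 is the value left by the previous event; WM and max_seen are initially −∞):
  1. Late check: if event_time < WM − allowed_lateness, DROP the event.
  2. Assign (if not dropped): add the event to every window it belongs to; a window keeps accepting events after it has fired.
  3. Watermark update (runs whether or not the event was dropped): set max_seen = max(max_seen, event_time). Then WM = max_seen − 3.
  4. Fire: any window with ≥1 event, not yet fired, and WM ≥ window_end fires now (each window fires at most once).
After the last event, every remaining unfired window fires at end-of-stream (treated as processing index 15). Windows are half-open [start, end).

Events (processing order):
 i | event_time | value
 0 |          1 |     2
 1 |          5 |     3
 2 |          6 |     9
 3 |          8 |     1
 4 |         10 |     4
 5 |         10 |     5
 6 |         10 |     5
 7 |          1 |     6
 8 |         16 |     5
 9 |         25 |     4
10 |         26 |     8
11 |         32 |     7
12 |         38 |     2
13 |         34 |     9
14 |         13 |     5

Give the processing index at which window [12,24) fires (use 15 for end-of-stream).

11

i=0 t=1 v=2: → [0,12); WM=-2
i=1 t=5 v=3: → [0,12); WM=2
i=2 t=6 v=9: → [0,12); WM=3
i=3 t=8 v=1: → [0,12); WM=5
i=4 t=10 v=4: → [0,12); WM=7
i=5 t=10 v=5: → [0,12); WM=7
i=6 t=10 v=5: → [0,12); WM=7
i=7 t=1 v=6: DROP (t<7-2); WM=7
i=8 t=16 v=5: → [12,24); WM=13; [0,12) fires=7
i=9 t=25 v=4: → [24,36); WM=22
i=10 t=26 v=8: → [24,36); WM=23
i=11 t=32 v=7: → [24,36); WM=29; [12,24) fires=1
i=12 t=38 v=2: → [36,48); WM=35
i=13 t=34 v=9: → [24,36); WM=35
i=14 t=13 v=5: DROP (t<35-2); WM=35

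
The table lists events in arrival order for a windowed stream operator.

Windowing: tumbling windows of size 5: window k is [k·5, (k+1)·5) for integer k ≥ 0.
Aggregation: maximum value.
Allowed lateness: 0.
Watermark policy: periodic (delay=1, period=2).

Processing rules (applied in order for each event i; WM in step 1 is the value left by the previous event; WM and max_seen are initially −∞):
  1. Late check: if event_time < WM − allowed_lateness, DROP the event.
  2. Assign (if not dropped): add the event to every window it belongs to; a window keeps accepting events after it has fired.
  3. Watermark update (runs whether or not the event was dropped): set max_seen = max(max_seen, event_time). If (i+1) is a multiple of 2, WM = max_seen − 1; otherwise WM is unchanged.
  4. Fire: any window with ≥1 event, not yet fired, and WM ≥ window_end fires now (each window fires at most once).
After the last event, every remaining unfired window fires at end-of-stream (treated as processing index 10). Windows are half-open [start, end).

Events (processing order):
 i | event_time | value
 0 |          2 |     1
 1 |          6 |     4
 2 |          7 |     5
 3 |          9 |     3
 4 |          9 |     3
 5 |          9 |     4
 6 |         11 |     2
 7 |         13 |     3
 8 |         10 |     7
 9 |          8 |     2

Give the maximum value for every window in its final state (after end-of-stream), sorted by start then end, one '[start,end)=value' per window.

[0,5)=1 [5,10)=5 [10,15)=3

i=0 t=2 v=1: → [0,5); WM=−∞
i=1 t=6 v=4: → [5,10); WM=5; [0,5) fires=1
i=2 t=7 v=5: → [5,10); WM=5
i=3 t=9 v=3: → [5,10); WM=8
i=4 t=9 v=3: → [5,10); WM=8
i=5 t=9 v=4: → [5,10); WM=8
i=6 t=11 v=2: → [10,15); WM=8
i=7 t=13 v=3: → [10,15); WM=12; [5,10) fires=5
i=8 t=10 v=7: DROP (t<12-0); WM=12
i=9 t=8 v=2: DROP (t<12-0); WM=12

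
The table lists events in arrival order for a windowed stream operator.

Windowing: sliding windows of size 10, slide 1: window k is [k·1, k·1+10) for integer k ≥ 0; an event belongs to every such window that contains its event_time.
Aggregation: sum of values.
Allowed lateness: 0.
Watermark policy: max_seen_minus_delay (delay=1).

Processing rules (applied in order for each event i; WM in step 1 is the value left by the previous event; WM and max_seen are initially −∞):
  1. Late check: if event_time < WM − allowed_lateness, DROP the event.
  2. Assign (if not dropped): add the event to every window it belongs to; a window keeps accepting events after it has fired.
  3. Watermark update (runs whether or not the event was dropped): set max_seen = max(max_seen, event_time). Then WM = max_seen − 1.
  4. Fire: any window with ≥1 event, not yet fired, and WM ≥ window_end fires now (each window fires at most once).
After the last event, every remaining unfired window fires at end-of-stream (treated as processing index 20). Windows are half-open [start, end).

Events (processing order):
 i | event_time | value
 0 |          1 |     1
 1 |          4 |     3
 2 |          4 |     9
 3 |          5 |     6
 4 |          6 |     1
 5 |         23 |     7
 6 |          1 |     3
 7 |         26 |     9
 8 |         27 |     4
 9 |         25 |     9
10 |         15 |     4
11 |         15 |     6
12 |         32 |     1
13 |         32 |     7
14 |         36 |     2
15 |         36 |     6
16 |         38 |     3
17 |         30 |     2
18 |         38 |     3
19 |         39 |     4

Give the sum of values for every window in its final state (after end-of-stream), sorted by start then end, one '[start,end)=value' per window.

[0,10)=20 [1,11)=20 [2,12)=19 [3,13)=19 [4,14)=19 [5,15)=7 [6,16)=1 [14,24)=7 [15,25)=7 [16,26)=7 [17,27)=16 [18,28)=20 [19,29)=20 [20,30)=20 [21,31)=20 [22,32)=20 [23,33)=28 [24,34)=21 [25,35)=21 [26,36)=21 [27,37)=20 [28,38)=16 [29,39)=22 [30,40)=26 [31,41)=26 [32,42)=26 [33,43)=18 [34,44)=18 [35,45)=18 [36,46)=18 [37,47)=10 [38,48)=10 [39,49)=4

i=0 t=1 v=1: → [1,11),[0,10); WM=0
i=1 t=4 v=3: → [4,14),[3,13),[2,12),[1,11),[0,10); WM=3
i=2 t=4 v=9: → [4,14),[3,13),[2,12),[1,11),[0,10); WM=3
i=3 t=5 v=6: → [5,15),[4,14),[3,13),[2,12),[1,11),[0,10); WM=4
i=4 t=6 v=1: → [6,16),[5,15),[4,14),[3,13),[2,12),[1,11),[0,10); WM=5
i=5 t=23 v=7: → [23,33),[22,32),[21,31),[20,30),[19,29),[18,28),[17,27),[16,26),[15,25),[14,24); WM=22; [0,10) fires=20 [1,11) fires=20 [2,12) fires=19 [3,13) fires=19 [4,14) fires=19 [5,15) fires=7 [6,16) fires=1
i=6 t=1 v=3: DROP (t<22-0); WM=22
i=7 t=26 v=9: → [26,36),[25,35),[24,34),[23,33),[22,32),[21,31),[20,30),[19,29),[18,28),[17,27); WM=25; [14,24) fires=7 [15,25) fires=7
i=8 t=27 v=4: → [27,37),[26,36),[25,35),[24,34),[23,33),[22,32),[21,31),[20,30),[19,29),[18,28); WM=26; [16,26) fires=7
i=9 t=25 v=9: DROP (t<26-0); WM=26
i=10 t=15 v=4: DROP (t<26-0); WM=26
i=11 t=15 v=6: DROP (t<26-0); WM=26
i=12 t=32 v=1: → [32,42),[31,41),[30,40),[29,39),[28,38),[27,37),[26,36),[25,35),[24,34),[23,33); WM=31; [17,27) fires=16 [18,28) fires=20 [19,29) fires=20 [20,30) fires=20 [21,31) fires=20
i=13 t=32 v=7: → [32,42),[31,41),[30,40),[29,39),[28,38),[27,37),[26,36),[25,35),[24,34),[23,33); WM=31
i=14 t=36 v=2: → [36,46),[35,45),[34,44),[33,43),[32,42),[31,41),[30,40),[29,39),[28,38),[27,37); WM=35; [22,32) fires=20 [23,33) fires=28 [24,34) fires=21 [25,35) fires=21
i=15 t=36 v=6: → [36,46),[35,45),[34,44),[33,43),[32,42),[31,41),[30,40),[29,39),[28,38),[27,37); WM=35
i=16 t=38 v=3: → [38,48),[37,47),[36,46),[35,45),[34,44),[33,43),[32,42),[31,41),[30,40),[29,39); WM=37; [26,36) fires=21 [27,37) fires=20
i=17 t=30 v=2: DROP (t<37-0); WM=37
i=18 t=38 v=3: → [38,48),[37,47),[36,46),[35,45),[34,44),[33,43),[32,42),[31,41),[30,40),[29,39); WM=37
i=19 t=39 v=4: → [39,49),[38,48),[37,47),[36,46),[35,45),[34,44),[33,43),[32,42),[31,41),[30,40); WM=38; [28,38) fires=16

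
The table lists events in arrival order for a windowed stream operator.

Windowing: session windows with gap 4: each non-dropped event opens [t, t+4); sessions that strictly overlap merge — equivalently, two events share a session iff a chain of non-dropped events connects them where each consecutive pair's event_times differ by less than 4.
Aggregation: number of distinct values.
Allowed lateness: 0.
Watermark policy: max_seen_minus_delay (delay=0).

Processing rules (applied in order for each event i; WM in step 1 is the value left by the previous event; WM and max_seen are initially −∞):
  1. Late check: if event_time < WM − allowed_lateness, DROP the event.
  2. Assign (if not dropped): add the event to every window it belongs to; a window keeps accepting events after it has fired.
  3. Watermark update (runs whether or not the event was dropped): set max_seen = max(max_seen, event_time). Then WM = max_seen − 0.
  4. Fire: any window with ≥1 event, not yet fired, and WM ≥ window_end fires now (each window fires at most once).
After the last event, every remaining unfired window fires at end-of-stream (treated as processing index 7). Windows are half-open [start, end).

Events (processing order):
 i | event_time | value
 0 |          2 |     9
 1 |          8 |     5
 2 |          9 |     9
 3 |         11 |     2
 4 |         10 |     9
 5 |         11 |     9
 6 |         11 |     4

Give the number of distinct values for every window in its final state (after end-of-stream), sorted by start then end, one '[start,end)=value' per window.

[2,6)=1 [8,15)=4

i=0 t=2 v=9: → [2,6); WM=2
i=1 t=8 v=5: → [8,12); WM=8
i=2 t=9 v=9: → [8,13); WM=9
i=3 t=11 v=2: → [8,15); WM=11
i=4 t=10 v=9: DROP (t<11-0); WM=11
i=5 t=11 v=9: → [8,15); WM=11
i=6 t=11 v=4: → [8,15); WM=11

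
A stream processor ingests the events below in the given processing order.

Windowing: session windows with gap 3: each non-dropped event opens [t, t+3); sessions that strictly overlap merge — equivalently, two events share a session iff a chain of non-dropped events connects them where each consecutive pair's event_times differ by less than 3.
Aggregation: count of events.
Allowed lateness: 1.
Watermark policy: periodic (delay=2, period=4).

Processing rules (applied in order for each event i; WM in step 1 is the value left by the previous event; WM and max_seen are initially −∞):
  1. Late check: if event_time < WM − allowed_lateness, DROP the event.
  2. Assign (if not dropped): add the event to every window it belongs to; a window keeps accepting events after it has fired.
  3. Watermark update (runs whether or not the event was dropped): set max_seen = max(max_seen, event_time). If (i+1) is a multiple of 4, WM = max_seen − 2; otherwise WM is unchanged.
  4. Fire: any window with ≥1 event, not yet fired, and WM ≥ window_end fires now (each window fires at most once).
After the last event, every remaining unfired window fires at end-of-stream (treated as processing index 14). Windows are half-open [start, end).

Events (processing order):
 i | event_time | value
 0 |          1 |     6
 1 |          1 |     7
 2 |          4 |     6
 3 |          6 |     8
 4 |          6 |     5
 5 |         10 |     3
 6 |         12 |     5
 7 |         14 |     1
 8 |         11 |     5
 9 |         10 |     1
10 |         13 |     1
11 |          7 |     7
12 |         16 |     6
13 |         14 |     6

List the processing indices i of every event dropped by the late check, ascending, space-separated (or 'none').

i=0 t=1 v=6: → [1,4); WM=−∞
i=1 t=1 v=7: → [1,4); WM=−∞
i=2 t=4 v=6: → [4,7); WM=−∞
i=3 t=6 v=8: → [4,9); WM=4
i=4 t=6 v=5: → [4,9); WM=4
i=5 t=10 v=3: → [10,13); WM=4
i=6 t=12 v=5: → [10,15); WM=4
i=7 t=14 v=1: → [10,17); WM=12
i=8 t=11 v=5: → [10,17); WM=12
i=9 t=10 v=1: DROP (t<12-1); WM=12
i=10 t=13 v=1: → [10,17); WM=12
i=11 t=7 v=7: DROP (t<12-1); WM=12
i=12 t=16 v=6: → [10,19); WM=12
i=13 t=14 v=6: → [10,19); WM=12

9 11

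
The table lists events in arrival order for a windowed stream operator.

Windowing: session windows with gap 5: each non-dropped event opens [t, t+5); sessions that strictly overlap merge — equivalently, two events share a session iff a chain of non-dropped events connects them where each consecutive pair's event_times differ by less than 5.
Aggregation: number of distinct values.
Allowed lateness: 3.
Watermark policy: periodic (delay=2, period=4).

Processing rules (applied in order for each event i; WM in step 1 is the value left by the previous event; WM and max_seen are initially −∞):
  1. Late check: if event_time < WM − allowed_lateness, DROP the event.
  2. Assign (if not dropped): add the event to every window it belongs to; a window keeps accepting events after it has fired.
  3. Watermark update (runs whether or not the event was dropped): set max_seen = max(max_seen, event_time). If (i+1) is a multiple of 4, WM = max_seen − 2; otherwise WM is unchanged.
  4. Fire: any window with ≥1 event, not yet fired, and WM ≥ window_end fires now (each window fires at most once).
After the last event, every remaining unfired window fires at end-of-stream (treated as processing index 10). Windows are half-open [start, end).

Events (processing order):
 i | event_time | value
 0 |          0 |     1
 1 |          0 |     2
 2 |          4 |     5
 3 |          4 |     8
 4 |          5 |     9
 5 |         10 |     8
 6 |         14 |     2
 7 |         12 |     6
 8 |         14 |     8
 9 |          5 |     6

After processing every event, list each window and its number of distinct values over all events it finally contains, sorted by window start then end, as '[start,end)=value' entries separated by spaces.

i=0 t=0 v=1: → [0,5); WM=−∞
i=1 t=0 v=2: → [0,5); WM=−∞
i=2 t=4 v=5: → [0,9); WM=−∞
i=3 t=4 v=8: → [0,9); WM=2
i=4 t=5 v=9: → [0,10); WM=2
i=5 t=10 v=8: → [10,15); WM=2
i=6 t=14 v=2: → [10,19); WM=2
i=7 t=12 v=6: → [10,19); WM=12
i=8 t=14 v=8: → [10,19); WM=12
i=9 t=5 v=6: DROP (t<12-3); WM=12

[0,10)=5 [10,19)=3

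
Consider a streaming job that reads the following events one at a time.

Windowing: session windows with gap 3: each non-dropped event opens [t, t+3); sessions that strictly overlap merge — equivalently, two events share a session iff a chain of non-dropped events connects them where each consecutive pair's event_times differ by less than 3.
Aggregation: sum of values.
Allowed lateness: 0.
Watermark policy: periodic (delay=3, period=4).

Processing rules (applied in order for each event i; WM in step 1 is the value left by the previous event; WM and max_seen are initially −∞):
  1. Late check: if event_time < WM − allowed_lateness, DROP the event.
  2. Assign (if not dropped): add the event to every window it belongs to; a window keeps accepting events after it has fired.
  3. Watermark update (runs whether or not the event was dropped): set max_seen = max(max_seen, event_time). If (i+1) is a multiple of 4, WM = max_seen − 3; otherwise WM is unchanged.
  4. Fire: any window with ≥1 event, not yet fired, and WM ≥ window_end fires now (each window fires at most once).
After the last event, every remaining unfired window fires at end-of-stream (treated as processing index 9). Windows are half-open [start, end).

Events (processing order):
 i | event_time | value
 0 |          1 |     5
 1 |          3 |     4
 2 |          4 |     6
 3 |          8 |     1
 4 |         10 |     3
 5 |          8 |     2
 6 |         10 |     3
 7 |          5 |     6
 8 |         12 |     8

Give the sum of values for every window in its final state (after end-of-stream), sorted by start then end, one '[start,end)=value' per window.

i=0 t=1 v=5: → [1,4); WM=−∞
i=1 t=3 v=4: → [1,6); WM=−∞
i=2 t=4 v=6: → [1,7); WM=−∞
i=3 t=8 v=1: → [8,11); WM=5
i=4 t=10 v=3: → [8,13); WM=5
i=5 t=8 v=2: → [8,13); WM=5
i=6 t=10 v=3: → [8,13); WM=5
i=7 t=5 v=6: → [1,8); WM=7
i=8 t=12 v=8: → [8,15); WM=7

[1,8)=21 [8,15)=17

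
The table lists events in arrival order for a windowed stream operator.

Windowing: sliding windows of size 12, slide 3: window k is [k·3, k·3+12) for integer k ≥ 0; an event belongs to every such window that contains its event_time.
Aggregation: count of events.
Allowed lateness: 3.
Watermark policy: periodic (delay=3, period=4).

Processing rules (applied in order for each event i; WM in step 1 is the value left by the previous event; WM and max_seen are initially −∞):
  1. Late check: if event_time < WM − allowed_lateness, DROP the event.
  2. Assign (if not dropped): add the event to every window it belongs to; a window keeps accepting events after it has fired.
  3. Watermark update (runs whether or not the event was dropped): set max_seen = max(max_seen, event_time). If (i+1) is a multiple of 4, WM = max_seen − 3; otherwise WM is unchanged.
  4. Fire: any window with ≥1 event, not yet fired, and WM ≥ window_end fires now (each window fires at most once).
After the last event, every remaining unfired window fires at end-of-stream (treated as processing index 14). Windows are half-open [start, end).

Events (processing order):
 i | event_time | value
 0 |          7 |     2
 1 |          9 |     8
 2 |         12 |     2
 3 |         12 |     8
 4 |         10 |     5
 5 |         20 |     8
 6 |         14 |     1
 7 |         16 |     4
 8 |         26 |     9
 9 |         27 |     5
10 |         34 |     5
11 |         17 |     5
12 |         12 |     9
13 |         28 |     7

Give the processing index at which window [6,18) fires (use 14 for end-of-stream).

i=0 t=7 v=2: → [6,18),[3,15),[0,12); WM=−∞
i=1 t=9 v=8: → [9,21),[6,18),[3,15),[0,12); WM=−∞
i=2 t=12 v=2: → [12,24),[9,21),[6,18),[3,15); WM=−∞
i=3 t=12 v=8: → [12,24),[9,21),[6,18),[3,15); WM=9
i=4 t=10 v=5: → [9,21),[6,18),[3,15),[0,12); WM=9
i=5 t=20 v=8: → [18,30),[15,27),[12,24),[9,21); WM=9
i=6 t=14 v=1: → [12,24),[9,21),[6,18),[3,15); WM=9
i=7 t=16 v=4: → [15,27),[12,24),[9,21),[6,18); WM=17; [0,12) fires=3 [3,15) fires=6
i=8 t=26 v=9: → [24,36),[21,33),[18,30),[15,27); WM=17
i=9 t=27 v=5: → [27,39),[24,36),[21,33),[18,30); WM=17
i=10 t=34 v=5: → [33,45),[30,42),[27,39),[24,36); WM=17
i=11 t=17 v=5: → [15,27),[12,24),[9,21),[6,18); WM=31; [6,18) fires=8 [9,21) fires=8 [12,24) fires=6 [15,27) fires=4 [18,30) fires=3
i=12 t=12 v=9: DROP (t<31-3); WM=31
i=13 t=28 v=7: → [27,39),[24,36),[21,33),[18,30); WM=31

11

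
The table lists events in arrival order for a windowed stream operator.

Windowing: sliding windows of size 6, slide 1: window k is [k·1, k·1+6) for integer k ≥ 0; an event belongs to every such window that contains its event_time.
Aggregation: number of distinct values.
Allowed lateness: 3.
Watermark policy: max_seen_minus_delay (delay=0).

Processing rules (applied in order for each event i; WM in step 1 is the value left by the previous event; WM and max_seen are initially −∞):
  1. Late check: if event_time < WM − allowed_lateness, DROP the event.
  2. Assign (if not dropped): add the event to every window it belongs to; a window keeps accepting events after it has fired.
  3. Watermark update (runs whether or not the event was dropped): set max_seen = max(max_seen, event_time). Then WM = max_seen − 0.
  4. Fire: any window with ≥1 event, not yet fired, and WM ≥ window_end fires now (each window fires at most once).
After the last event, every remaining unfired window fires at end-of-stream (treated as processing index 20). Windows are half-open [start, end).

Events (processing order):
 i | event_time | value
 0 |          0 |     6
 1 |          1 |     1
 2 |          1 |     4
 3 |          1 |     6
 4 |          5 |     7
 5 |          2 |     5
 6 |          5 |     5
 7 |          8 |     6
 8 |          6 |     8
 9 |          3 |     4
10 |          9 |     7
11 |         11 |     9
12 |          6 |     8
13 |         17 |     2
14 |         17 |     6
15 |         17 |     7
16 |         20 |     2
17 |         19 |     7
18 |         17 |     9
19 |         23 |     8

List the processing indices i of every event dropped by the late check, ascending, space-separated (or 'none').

9 12

i=0 t=0 v=6: → [0,6); WM=0
i=1 t=1 v=1: → [1,7),[0,6); WM=1
i=2 t=1 v=4: → [1,7),[0,6); WM=1
i=3 t=1 v=6: → [1,7),[0,6); WM=1
i=4 t=5 v=7: → [5,11),[4,10),[3,9),[2,8),[1,7),[0,6); WM=5
i=5 t=2 v=5: → [2,8),[1,7),[0,6); WM=5
i=6 t=5 v=5: → [5,11),[4,10),[3,9),[2,8),[1,7),[0,6); WM=5
i=7 t=8 v=6: → [8,14),[7,13),[6,12),[5,11),[4,10),[3,9); WM=8; [0,6) fires=5 [1,7) fires=5 [2,8) fires=2
i=8 t=6 v=8: → [6,12),[5,11),[4,10),[3,9),[2,8),[1,7); WM=8
i=9 t=3 v=4: DROP (t<8-3); WM=8
i=10 t=9 v=7: → [9,15),[8,14),[7,13),[6,12),[5,11),[4,10); WM=9; [3,9) fires=4
i=11 t=11 v=9: → [11,17),[10,16),[9,15),[8,14),[7,13),[6,12); WM=11; [4,10) fires=4 [5,11) fires=4
i=12 t=6 v=8: DROP (t<11-3); WM=11
i=13 t=17 v=2: → [17,23),[16,22),[15,21),[14,20),[13,19),[12,18); WM=17; [6,12) fires=4 [7,13) fires=3 [8,14) fires=3 [9,15) fires=2 [10,16) fires=1 [11,17) fires=1
i=14 t=17 v=6: → [17,23),[16,22),[15,21),[14,20),[13,19),[12,18); WM=17
i=15 t=17 v=7: → [17,23),[16,22),[15,21),[14,20),[13,19),[12,18); WM=17
i=16 t=20 v=2: → [20,26),[19,25),[18,24),[17,23),[16,22),[15,21); WM=20; [12,18) fires=3 [13,19) fires=3 [14,20) fires=3
i=17 t=19 v=7: → [19,25),[18,24),[17,23),[16,22),[15,21),[14,20); WM=20
i=18 t=17 v=9: → [17,23),[16,22),[15,21),[14,20),[13,19),[12,18); WM=20
i=19 t=23 v=8: → [23,29),[22,28),[21,27),[20,26),[19,25),[18,24); WM=23; [15,21) fires=4 [16,22) fires=4 [17,23) fires=4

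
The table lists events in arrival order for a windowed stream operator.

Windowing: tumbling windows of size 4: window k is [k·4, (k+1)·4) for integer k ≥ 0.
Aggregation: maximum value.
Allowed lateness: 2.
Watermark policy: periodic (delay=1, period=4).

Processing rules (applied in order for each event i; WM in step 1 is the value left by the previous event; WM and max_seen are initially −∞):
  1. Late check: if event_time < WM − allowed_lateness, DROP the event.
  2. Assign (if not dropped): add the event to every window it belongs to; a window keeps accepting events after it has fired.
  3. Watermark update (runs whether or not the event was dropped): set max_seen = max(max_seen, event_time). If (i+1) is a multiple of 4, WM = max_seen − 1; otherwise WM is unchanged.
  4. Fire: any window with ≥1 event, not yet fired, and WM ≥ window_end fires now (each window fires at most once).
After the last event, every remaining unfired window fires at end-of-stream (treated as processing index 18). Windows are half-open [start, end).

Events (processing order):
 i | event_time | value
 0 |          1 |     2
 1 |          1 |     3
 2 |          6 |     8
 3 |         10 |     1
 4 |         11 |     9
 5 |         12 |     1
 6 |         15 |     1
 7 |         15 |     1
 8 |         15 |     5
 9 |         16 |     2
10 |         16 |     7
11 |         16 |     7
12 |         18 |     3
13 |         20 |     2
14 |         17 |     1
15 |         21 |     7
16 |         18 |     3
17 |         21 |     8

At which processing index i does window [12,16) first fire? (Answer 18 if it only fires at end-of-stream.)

i=0 t=1 v=2: → [0,4); WM=−∞
i=1 t=1 v=3: → [0,4); WM=−∞
i=2 t=6 v=8: → [4,8); WM=−∞
i=3 t=10 v=1: → [8,12); WM=9; [0,4) fires=3 [4,8) fires=8
i=4 t=11 v=9: → [8,12); WM=9
i=5 t=12 v=1: → [12,16); WM=9
i=6 t=15 v=1: → [12,16); WM=9
i=7 t=15 v=1: → [12,16); WM=14; [8,12) fires=9
i=8 t=15 v=5: → [12,16); WM=14
i=9 t=16 v=2: → [16,20); WM=14
i=10 t=16 v=7: → [16,20); WM=14
i=11 t=16 v=7: → [16,20); WM=15
i=12 t=18 v=3: → [16,20); WM=15
i=13 t=20 v=2: → [20,24); WM=15
i=14 t=17 v=1: → [16,20); WM=15
i=15 t=21 v=7: → [20,24); WM=20; [12,16) fires=5 [16,20) fires=7
i=16 t=18 v=3: → [16,20); WM=20
i=17 t=21 v=8: → [20,24); WM=20

15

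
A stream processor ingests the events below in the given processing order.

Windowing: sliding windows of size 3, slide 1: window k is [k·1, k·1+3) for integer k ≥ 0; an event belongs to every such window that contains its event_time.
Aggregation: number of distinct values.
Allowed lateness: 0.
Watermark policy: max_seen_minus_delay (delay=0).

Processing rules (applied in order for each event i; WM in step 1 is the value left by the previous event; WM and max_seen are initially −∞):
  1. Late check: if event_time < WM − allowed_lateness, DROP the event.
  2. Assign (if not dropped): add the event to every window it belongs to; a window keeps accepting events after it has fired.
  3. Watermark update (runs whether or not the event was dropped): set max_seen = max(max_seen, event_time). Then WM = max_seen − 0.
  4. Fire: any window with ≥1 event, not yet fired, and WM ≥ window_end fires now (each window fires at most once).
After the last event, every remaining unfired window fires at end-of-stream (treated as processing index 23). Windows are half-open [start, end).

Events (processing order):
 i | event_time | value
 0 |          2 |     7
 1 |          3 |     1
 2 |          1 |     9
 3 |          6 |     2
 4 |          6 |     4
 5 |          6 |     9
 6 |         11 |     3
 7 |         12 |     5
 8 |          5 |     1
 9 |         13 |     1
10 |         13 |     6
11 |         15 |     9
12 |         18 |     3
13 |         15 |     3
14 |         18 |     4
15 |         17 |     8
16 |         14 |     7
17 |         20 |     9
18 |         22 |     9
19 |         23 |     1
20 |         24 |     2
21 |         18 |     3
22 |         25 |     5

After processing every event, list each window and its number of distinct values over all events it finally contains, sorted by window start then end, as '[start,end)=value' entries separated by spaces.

[0,3)=1 [1,4)=2 [2,5)=2 [3,6)=1 [4,7)=3 [5,8)=3 [6,9)=3 [9,12)=1 [10,13)=2 [11,14)=4 [12,15)=3 [13,16)=3 [14,17)=1 [15,18)=1 [16,19)=2 [17,20)=2 [18,21)=3 [19,22)=1 [20,23)=1 [21,24)=2 [22,25)=3 [23,26)=3 [24,27)=2 [25,28)=1

i=0 t=2 v=7: → [2,5),[1,4),[0,3); WM=2
i=1 t=3 v=1: → [3,6),[2,5),[1,4); WM=3; [0,3) fires=1
i=2 t=1 v=9: DROP (t<3-0); WM=3
i=3 t=6 v=2: → [6,9),[5,8),[4,7); WM=6; [1,4) fires=2 [2,5) fires=2 [3,6) fires=1
i=4 t=6 v=4: → [6,9),[5,8),[4,7); WM=6
i=5 t=6 v=9: → [6,9),[5,8),[4,7); WM=6
i=6 t=11 v=3: → [11,14),[10,13),[9,12); WM=11; [4,7) fires=3 [5,8) fires=3 [6,9) fires=3
i=7 t=12 v=5: → [12,15),[11,14),[10,13); WM=12; [9,12) fires=1
i=8 t=5 v=1: DROP (t<12-0); WM=12
i=9 t=13 v=1: → [13,16),[12,15),[11,14); WM=13; [10,13) fires=2
i=10 t=13 v=6: → [13,16),[12,15),[11,14); WM=13
i=11 t=15 v=9: → [15,18),[14,17),[13,16); WM=15; [11,14) fires=4 [12,15) fires=3
i=12 t=18 v=3: → [18,21),[17,20),[16,19); WM=18; [13,16) fires=3 [14,17) fires=1 [15,18) fires=1
i=13 t=15 v=3: DROP (t<18-0); WM=18
i=14 t=18 v=4: → [18,21),[17,20),[16,19); WM=18
i=15 t=17 v=8: DROP (t<18-0); WM=18
i=16 t=14 v=7: DROP (t<18-0); WM=18
i=17 t=20 v=9: → [20,23),[19,22),[18,21); WM=20; [16,19) fires=2 [17,20) fires=2
i=18 t=22 v=9: → [22,25),[21,24),[20,23); WM=22; [18,21) fires=3 [19,22) fires=1
i=19 t=23 v=1: → [23,26),[22,25),[21,24); WM=23; [20,23) fires=1
i=20 t=24 v=2: → [24,27),[23,26),[22,25); WM=24; [21,24) fires=2
i=21 t=18 v=3: DROP (t<24-0); WM=24
i=22 t=25 v=5: → [25,28),[24,27),[23,26); WM=25; [22,25) fires=3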